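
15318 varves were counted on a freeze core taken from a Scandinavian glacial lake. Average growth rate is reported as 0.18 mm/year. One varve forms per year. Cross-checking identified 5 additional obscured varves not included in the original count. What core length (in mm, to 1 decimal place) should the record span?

Adjusted count: 15318 + 5 = 15323 varves.
Length ≈ 0.18 × 15323 = 2758.1 mm.

2758.1 mm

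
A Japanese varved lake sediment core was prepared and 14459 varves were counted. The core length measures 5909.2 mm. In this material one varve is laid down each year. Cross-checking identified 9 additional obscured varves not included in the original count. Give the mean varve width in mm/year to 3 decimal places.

True varve count = 14459 + 9 = 14468.
5909.2 mm over 14468 years gives 5909.2 / 14468 ≈ 0.408 mm/year.

0.408 mm/year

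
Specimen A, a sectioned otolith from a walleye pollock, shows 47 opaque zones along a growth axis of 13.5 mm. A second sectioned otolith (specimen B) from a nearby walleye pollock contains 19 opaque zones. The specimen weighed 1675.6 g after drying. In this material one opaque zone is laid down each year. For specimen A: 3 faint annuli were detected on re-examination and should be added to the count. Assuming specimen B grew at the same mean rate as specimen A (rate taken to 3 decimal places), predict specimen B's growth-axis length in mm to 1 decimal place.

Specimen A: true opaque zone count = 47 + 3 = 50.
A: Mean rate = 13.5 mm / 50 years ≈ 0.270 mm per year.
For B, 0.270 mm/year × 19 years = 5.1 mm.

5.1 mm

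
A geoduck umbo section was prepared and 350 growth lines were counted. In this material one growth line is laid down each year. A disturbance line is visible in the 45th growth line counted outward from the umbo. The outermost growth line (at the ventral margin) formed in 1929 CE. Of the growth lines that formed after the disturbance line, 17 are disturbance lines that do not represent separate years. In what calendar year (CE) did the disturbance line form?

1641 CE

350 − 45 = 305 growth lines lie beyond the disturbance line toward the ventral margin.
Removing the 17 false growth lines leaves 305 − 17 = 288 true growth lines beyond the disturbance line.
Counting back 288 years from 1929 CE places the disturbance line in 1929 − 288 = 1641 CE.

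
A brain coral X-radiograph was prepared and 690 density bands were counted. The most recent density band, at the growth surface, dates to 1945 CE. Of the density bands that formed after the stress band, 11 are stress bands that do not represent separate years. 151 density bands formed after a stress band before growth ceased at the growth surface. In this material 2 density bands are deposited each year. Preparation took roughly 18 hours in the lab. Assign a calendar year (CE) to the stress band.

1875 CE

151 density bands post-date the stress band.
Removing the 11 false density bands leaves 151 − 11 = 140 true density bands beyond the stress band.
With 2 density bands per year, 140 / 2 = 70 years.
1945 − 70 = 1875 CE.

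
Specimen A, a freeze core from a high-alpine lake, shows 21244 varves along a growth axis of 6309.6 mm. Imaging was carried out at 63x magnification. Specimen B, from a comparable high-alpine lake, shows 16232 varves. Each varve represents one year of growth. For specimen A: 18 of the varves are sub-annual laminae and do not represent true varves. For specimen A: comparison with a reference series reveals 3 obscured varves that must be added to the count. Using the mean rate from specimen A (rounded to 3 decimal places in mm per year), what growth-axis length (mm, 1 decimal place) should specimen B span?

Specimen A: correcting the raw count gives 21244 − 18 + 3 = 21229 true varves.
A: 6309.6 mm over 21229 years gives 6309.6 / 21229 ≈ 0.297 mm/yr.
For B, 0.297 mm/year × 16232 years = 4820.9 mm.

4820.9 mm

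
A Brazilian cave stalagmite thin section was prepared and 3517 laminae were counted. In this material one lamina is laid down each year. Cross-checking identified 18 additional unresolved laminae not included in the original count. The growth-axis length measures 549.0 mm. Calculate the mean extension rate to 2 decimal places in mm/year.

0.16 mm/year

Adjusted count: 3517 + 18 = 3535 laminae.
Mean rate = 549.0 mm / 3535 years ≈ 0.16 mm/year.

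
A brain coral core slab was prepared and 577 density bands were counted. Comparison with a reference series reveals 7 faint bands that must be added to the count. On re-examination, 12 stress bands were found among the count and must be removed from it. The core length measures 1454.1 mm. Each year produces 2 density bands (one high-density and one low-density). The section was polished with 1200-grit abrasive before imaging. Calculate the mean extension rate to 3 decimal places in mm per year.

Correcting the raw count gives 577 − 12 + 7 = 572 true density bands.
572 density bands at 2 per year is 572 / 2 = 286 years.
Mean rate = 1454.1 mm / 286 years ≈ 5.084 mm per year.

5.084 mm per year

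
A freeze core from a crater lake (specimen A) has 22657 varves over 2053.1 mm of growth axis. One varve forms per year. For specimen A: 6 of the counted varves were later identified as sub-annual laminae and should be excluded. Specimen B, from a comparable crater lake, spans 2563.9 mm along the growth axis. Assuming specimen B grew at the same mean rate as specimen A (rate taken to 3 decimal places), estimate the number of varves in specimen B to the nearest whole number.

28175 varves

Specimen A: after corrections the count is 22657 − 6 = 22651 varves.
A: 2053.1 mm over 22651 years gives 2053.1 / 22651 ≈ 0.091 mm/year.
Specimen B: 2563.9 mm / 0.091 mm per year = 28174.73 years ≈ 28175 varves.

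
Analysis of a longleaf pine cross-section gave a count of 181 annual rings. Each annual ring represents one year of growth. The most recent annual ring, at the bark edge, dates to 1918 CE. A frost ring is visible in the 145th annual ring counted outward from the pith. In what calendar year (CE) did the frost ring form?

181 − 145 = 36 annual rings lie beyond the frost ring toward the bark edge.
1918 − 36 = 1882 CE.

1882 CE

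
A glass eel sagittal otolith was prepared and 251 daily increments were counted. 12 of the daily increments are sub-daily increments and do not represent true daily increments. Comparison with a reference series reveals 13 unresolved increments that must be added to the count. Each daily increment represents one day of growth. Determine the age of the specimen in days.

Correcting the raw count gives 251 − 12 + 13 = 252 true daily increments.
At one daily increment per day, that is 252 days.

252 d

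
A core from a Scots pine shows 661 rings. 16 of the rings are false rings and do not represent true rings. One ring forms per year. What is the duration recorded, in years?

645 yr

True ring count = 661 − 16 = 645.
With a one-to-one ring periodicity this is 645 years.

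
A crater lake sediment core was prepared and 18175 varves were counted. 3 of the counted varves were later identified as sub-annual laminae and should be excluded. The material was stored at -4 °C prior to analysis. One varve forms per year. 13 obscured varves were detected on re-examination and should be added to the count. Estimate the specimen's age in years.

After corrections the count is 18175 − 3 + 13 = 18185 varves.
At one varve per year, that is 18185 years.

18185 yr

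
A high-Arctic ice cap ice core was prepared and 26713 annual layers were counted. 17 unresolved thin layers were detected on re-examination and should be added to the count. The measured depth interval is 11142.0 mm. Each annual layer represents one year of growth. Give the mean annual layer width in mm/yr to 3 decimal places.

Adjusted count: 26713 + 17 = 26730 annual layers.
Extension rate ≈ 11142.0 / 26730 = 0.417 mm/yr.

0.417 mm/yr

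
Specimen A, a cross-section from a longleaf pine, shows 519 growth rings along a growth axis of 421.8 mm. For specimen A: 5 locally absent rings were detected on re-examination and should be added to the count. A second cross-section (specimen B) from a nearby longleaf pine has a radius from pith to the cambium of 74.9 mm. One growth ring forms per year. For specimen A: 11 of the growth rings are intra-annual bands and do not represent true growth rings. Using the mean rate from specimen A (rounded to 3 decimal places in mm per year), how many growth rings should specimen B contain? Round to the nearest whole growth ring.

Specimen A: adjusted count: 519 − 11 + 5 = 513 growth rings.
A: 421.8 mm over 513 years gives 421.8 / 513 ≈ 0.822 mm/yr.
For B, 74.9 / 0.822 = 91.12 years ≈ 91 growth rings.

91 growth rings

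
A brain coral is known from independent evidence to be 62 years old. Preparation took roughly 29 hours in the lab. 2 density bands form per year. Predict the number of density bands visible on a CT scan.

124 density bands

Expected density bands: 62 × 2 = 124.
So 124 density bands should be present.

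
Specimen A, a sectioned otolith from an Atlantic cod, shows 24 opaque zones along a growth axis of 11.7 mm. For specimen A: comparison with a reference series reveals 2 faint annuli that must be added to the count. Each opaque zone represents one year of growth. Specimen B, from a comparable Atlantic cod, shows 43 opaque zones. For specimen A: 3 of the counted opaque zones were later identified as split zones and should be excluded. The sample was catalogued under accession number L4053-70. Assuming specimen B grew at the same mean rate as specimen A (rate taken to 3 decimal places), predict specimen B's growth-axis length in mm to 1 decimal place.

Specimen A: true opaque zone count = 24 − 3 + 2 = 23.
A: Mean rate = 11.7 mm / 23 years ≈ 0.509 mm per year.
B's length ≈ 0.509 × 43 = 21.9 mm.

21.9 mm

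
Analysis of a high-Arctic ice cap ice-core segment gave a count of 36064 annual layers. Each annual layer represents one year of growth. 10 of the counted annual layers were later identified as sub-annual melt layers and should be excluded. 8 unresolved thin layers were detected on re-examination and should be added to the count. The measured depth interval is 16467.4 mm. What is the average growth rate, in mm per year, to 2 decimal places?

0.46 mm per year

Adjusted count: 36064 − 10 + 8 = 36062 annual layers.
16467.4 mm over 36062 years gives 16467.4 / 36062 ≈ 0.46 mm per year.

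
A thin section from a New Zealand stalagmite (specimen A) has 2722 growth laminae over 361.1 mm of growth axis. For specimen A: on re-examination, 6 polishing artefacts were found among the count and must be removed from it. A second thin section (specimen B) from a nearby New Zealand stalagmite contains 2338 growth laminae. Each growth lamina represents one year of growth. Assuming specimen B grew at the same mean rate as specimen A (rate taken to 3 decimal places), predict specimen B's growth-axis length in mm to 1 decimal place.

311.0 mm

Specimen A: adjusted count: 2722 − 6 = 2716 growth laminae.
A: 361.1 mm over 2716 years gives 361.1 / 2716 ≈ 0.133 mm/year.
For B, 0.133 mm/year × 2338 years = 311.0 mm.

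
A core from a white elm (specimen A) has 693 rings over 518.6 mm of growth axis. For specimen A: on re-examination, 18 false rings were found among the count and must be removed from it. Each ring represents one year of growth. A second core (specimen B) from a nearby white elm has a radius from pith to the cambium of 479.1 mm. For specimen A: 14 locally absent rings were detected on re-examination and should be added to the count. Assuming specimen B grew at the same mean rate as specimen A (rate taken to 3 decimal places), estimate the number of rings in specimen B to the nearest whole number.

636 rings

Specimen A: after corrections the count is 693 − 18 + 14 = 689 rings.
A: Mean rate = 518.6 mm / 689 years ≈ 0.753 mm/year.
For B, 479.1 / 0.753 = 636.25 years ≈ 636 rings.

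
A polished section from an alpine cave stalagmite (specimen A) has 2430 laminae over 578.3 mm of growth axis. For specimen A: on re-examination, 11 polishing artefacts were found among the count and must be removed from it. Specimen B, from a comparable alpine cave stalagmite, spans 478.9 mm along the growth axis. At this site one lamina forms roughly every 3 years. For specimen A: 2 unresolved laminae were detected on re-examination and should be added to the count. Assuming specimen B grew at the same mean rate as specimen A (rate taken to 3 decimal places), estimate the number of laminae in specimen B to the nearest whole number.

1995 laminae

Specimen A: adjusted count: 2430 − 11 + 2 = 2421 laminae.
Specimen A: 2421 laminae at 3 years each span 2421 × 3 = 7263 years.
A: 578.3 mm over 7263 years gives 578.3 / 7263 ≈ 0.080 mm/yr.
Specimen B: 478.9 mm / 0.080 mm per year = 5986.25 years; at 3 years per lamina that is 5986.25 / 3 ≈ 1995 laminae.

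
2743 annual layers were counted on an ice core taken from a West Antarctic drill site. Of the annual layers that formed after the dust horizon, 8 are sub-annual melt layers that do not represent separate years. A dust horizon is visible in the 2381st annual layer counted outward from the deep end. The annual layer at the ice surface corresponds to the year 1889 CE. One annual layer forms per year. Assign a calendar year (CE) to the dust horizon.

2743 − 2381 = 362 annual layers lie beyond the dust horizon toward the ice surface.
Excluding 8 false annual layers: 362 − 8 = 354.
Counting back 354 years from 1889 CE places the dust horizon in 1889 − 354 = 1535 CE.

1535 CE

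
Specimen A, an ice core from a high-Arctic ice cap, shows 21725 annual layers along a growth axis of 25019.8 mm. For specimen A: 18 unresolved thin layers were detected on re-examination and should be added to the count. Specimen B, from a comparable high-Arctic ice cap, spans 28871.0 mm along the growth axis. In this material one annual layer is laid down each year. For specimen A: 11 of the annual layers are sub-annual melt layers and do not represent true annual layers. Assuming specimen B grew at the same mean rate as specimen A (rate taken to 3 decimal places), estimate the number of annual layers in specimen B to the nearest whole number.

25083 annual layers

Specimen A: true annual layer count = 21725 − 11 + 18 = 21732.
A: Mean rate = 25019.8 mm / 21732 years ≈ 1.151 mm per year.
B spans 28871.0 / 1.151 = 25083.41 years ≈ 25083 annual layers.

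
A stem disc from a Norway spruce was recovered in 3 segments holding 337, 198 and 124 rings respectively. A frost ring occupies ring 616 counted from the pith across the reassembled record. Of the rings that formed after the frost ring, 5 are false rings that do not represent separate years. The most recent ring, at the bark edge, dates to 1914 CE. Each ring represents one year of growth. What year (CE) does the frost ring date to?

Total rings = 337 + 198 + 124 = 659.
659 − 616 = 43 rings lie beyond the frost ring toward the bark edge.
43 − 5 false = 38 true rings after the frost ring.
Counting back 38 years from 1914 CE places the frost ring in 1914 − 38 = 1876 CE.

1876 CE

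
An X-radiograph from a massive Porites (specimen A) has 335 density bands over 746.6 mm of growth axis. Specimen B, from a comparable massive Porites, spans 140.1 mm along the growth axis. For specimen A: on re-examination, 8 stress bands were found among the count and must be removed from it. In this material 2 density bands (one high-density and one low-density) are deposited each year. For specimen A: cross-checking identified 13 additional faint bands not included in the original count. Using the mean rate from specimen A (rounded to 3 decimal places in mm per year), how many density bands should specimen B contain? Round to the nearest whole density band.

64 density bands

Specimen A: adjusted count: 335 − 8 + 13 = 340 density bands.
Specimen A: dividing by 2 density bands per year: 340 / 2 = 170 years.
A: Extension rate ≈ 746.6 / 170 = 4.392 mm per year.
Specimen B: 140.1 mm / 4.392 mm per year = 31.90 years; at 2 density bands per year that is 31.90 × 2 ≈ 64 density bands.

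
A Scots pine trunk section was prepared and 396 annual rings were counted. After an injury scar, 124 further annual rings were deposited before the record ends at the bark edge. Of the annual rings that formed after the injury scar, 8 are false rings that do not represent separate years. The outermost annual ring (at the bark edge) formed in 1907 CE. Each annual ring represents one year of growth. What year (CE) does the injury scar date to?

124 annual rings formed after the injury scar.
Removing the 8 false annual rings leaves 124 − 8 = 116 true annual rings beyond the injury scar.
The annual ring at the bark edge is 1907 CE, so the injury scar dates to 1907 − 116 = 1791 CE.

1791 CE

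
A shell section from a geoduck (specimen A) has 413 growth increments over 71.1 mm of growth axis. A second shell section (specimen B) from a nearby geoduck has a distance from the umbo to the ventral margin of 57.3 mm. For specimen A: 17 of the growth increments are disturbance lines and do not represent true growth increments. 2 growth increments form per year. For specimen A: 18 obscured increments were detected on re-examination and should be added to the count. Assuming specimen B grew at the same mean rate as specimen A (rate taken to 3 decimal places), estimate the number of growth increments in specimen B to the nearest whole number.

334 growth increments

Specimen A: true growth increment count = 413 − 17 + 18 = 414.
Specimen A: 414 growth increments at 2 per year is 414 / 2 = 207 years.
A: 71.1 mm over 207 years gives 71.1 / 207 ≈ 0.343 mm per year.
B spans 57.3 / 0.343 = 167.06 years; at 2 growth increments per year that is 167.06 × 2 ≈ 334 growth increments.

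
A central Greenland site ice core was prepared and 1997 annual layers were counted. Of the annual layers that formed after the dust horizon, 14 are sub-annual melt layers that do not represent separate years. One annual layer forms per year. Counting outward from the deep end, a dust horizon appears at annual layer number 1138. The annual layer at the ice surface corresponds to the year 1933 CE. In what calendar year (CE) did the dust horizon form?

Between annual layer 1138 and the ice surface there are 1997 − 1138 = 859 annual layers.
859 − 14 false = 845 true annual layers after the dust horizon.
The annual layer at the ice surface is 1933 CE, so the dust horizon dates to 1933 − 845 = 1088 CE.

1088 CE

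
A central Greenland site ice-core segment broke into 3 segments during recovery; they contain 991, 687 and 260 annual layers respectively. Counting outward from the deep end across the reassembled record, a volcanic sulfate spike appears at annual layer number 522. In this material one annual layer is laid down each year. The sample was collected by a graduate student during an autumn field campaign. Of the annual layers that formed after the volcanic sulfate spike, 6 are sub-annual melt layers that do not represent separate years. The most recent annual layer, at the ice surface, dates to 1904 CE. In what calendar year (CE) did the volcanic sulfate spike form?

494 CE

Total annual layers = 991 + 687 + 260 = 1938.
The volcanic sulfate spike sits at annual layer 522 from the deep end, so 1938 − 522 = 1416 annual layers formed after it.
1416 − 6 false = 1410 true annual layers after the volcanic sulfate spike.
1904 − 1410 = 494 CE.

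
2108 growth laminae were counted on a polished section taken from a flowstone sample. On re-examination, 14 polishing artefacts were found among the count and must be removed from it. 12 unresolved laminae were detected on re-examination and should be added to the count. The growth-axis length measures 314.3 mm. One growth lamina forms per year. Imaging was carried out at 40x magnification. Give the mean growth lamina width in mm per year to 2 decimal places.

After corrections the count is 2108 − 14 + 12 = 2106 growth laminae.
314.3 mm over 2106 years gives 314.3 / 2106 ≈ 0.15 mm per year.

0.15 mm per year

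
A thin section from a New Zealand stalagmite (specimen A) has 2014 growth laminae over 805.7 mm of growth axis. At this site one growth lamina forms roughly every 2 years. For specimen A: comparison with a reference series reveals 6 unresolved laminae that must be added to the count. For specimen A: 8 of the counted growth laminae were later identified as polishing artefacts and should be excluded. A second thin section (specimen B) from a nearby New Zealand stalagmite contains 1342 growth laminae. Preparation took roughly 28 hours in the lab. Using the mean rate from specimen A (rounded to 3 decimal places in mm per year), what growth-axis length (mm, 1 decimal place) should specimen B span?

536.8 mm

Specimen A: correcting the raw count gives 2014 − 8 + 6 = 2012 true growth laminae.
Specimen A: multiplying by 2 years per growth lamina: 2012 × 2 = 4024 years.
A: 805.7 mm over 4024 years gives 805.7 / 4024 ≈ 0.200 mm/year.
Specimen B: 1342 growth laminae at 2 years each span 1342 × 2 = 2684 years. B's length ≈ 0.200 × 2684 = 536.8 mm.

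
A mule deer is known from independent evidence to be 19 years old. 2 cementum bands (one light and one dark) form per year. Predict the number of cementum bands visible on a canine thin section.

38 cementum bands

19 years at 2 cementum bands per year gives 19 × 2 = 38 cementum bands.
So 38 cementum bands should be present.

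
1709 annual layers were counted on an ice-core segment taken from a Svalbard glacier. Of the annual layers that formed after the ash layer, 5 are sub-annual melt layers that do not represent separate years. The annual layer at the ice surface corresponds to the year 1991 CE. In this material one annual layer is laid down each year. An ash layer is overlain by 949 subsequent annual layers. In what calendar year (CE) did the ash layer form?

949 annual layers formed after the ash layer.
Excluding 5 false annual layers: 949 − 5 = 944.
The annual layer at the ice surface is 1991 CE, so the ash layer dates to 1991 − 944 = 1047 CE.

1047 CE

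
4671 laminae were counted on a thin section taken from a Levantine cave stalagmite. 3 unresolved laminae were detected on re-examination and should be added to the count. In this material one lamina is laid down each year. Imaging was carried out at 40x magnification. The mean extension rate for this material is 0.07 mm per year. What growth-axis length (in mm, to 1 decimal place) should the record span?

327.2 mm

Adjusted count: 4671 + 3 = 4674 laminae.
Predicted length = 0.07 mm/year × 4674 years = 327.2 mm.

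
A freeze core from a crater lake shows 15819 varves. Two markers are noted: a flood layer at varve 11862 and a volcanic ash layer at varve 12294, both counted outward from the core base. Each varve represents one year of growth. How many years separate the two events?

12294 − 11862 = 432 varves lie between the two events.
At one varve per year, 432 years elapsed between them.

432 years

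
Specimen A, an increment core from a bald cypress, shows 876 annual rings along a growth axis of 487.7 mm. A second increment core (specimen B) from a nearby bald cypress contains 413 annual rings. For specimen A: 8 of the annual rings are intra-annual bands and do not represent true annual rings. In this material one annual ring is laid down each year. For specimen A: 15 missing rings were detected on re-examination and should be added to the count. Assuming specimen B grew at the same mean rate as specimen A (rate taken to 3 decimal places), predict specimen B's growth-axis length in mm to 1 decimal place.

Specimen A: correcting the raw count gives 876 − 8 + 15 = 883 true annual rings.
A: 487.7 mm over 883 years gives 487.7 / 883 ≈ 0.552 mm/year.
B's length ≈ 0.552 × 413 = 228.0 mm.

228.0 mm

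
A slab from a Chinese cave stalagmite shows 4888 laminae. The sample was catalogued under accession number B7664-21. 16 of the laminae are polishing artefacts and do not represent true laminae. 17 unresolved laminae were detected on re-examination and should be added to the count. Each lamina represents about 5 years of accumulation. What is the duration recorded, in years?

Adjusted count: 4888 − 16 + 17 = 4889 laminae.
4889 laminae at 5 years each span 4889 × 5 = 24445 years.

24445 years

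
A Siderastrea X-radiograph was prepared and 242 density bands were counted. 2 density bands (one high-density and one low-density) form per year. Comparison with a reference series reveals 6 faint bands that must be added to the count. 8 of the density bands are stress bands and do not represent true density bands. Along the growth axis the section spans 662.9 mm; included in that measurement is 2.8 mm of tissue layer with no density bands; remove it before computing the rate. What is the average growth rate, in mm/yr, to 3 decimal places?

5.501 mm/yr

Adjusted count: 242 − 8 + 6 = 240 density bands.
With 2 density bands per year, 240 / 2 = 120 years.
The growth record spans 662.9 − 2.8 = 660.1 mm.
Mean rate = 660.1 mm / 120 years ≈ 5.501 mm/yr.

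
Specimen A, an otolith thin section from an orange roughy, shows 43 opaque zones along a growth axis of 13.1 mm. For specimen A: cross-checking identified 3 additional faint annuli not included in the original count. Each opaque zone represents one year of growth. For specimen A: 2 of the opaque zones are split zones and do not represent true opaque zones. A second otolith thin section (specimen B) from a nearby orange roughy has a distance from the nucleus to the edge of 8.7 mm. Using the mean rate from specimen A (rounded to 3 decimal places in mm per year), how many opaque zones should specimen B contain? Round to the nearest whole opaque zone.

29 opaque zones

Specimen A: correcting the raw count gives 43 − 2 + 3 = 44 true opaque zones.
A: Mean rate = 13.1 mm / 44 years ≈ 0.298 mm/year.
Specimen B: 8.7 mm / 0.298 mm per year = 29.19 years ≈ 29 opaque zones.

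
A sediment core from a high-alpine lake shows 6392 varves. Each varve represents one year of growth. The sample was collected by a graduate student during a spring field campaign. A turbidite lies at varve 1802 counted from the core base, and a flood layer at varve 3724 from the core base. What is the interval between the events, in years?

1922 yr

The two markers are separated by 3724 − 1802 = 1922 varves.
At one varve per year, 1922 years elapsed between them.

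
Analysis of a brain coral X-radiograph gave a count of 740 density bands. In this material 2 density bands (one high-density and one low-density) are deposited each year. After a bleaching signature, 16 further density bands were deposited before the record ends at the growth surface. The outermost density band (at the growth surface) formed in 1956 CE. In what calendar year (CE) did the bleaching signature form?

1948 CE

16 density bands formed after the bleaching signature.
16 density bands at 2 per year is 16 / 2 = 8 years.
Counting back 8 years from 1956 CE places the bleaching signature in 1956 − 8 = 1948 CE.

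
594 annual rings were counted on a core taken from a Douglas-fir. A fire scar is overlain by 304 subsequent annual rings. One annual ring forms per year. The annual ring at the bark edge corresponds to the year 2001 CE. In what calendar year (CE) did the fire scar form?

1697 CE

304 annual rings post-date the fire scar.
2001 − 304 = 1697 CE.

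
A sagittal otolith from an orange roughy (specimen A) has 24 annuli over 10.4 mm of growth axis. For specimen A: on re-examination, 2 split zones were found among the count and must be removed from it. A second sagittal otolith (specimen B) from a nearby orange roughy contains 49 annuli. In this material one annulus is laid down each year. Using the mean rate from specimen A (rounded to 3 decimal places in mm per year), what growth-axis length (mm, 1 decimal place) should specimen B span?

23.2 mm

Specimen A: correcting the raw count gives 24 − 2 = 22 true annuli.
A: 10.4 mm over 22 years gives 10.4 / 22 ≈ 0.473 mm per year.
B's length ≈ 0.473 × 49 = 23.2 mm.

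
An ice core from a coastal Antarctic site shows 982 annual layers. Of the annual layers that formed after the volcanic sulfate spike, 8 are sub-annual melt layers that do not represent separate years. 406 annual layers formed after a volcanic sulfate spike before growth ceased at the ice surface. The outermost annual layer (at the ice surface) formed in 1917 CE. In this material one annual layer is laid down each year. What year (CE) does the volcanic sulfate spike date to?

1519 CE

406 annual layers formed after the volcanic sulfate spike.
406 − 8 false = 398 true annual layers after the volcanic sulfate spike.
1917 − 398 = 1519 CE.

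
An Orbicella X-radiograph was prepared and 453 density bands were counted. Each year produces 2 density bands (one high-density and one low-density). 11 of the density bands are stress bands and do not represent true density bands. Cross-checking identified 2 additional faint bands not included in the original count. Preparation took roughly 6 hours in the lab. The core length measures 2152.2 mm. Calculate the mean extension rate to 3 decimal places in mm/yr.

After corrections the count is 453 − 11 + 2 = 444 density bands.
444 density bands at 2 per year is 444 / 2 = 222 years.
Mean rate = 2152.2 mm / 222 years ≈ 9.695 mm/yr.

9.695 mm/yr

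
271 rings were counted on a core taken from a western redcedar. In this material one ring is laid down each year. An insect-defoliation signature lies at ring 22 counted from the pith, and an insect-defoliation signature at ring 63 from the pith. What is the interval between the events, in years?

41 yr

63 − 22 = 41 rings lie between the two events.
At one ring per year, 41 years elapsed between them.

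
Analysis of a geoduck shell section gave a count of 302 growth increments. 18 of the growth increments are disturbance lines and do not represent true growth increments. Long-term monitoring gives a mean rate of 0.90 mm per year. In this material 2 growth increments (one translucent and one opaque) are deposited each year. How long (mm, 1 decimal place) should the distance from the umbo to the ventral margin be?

127.8 mm

True growth increment count = 302 − 18 = 284.
Dividing by 2 growth increments per year: 284 / 2 = 142 years.
Length ≈ 0.90 × 142 = 127.8 mm.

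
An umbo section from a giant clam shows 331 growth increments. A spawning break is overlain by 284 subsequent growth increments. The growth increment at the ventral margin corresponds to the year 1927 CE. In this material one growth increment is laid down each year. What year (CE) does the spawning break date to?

1643 CE

There are 284 growth increments younger than the spawning break.
Counting back 284 years from 1927 CE places the spawning break in 1927 − 284 = 1643 CE.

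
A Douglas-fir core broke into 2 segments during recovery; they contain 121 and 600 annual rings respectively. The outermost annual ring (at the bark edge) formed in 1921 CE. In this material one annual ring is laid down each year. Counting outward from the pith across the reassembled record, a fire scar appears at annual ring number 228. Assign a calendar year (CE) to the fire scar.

1428 CE

Total annual rings = 121 + 600 = 721.
Between annual ring 228 and the bark edge there are 721 − 228 = 493 annual rings.
Counting back 493 years from 1921 CE places the fire scar in 1921 − 493 = 1428 CE.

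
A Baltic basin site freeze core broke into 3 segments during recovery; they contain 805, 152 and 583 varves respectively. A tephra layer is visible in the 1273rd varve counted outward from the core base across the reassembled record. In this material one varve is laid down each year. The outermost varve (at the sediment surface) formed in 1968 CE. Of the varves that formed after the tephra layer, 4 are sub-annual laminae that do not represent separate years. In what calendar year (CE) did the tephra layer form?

1705 CE

Total varves = 805 + 152 + 583 = 1540.
The tephra layer sits at varve 1273 from the core base, so 1540 − 1273 = 267 varves formed after it.
267 − 4 false = 263 true varves after the tephra layer.
Counting back 263 years from 1968 CE places the tephra layer in 1968 − 263 = 1705 CE.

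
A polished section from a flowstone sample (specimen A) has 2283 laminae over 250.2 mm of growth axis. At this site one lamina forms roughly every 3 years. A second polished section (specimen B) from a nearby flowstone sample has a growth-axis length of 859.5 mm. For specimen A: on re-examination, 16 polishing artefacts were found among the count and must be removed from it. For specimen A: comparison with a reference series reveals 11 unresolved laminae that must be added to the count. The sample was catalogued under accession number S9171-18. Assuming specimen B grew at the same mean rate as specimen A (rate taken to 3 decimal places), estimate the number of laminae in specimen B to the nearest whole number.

7743 laminae

Specimen A: true lamina count = 2283 − 16 + 11 = 2278.
Specimen A: multiplying by 3 years per lamina: 2278 × 3 = 6834 years.
A: Mean rate = 250.2 mm / 6834 years ≈ 0.037 mm/yr.
B spans 859.5 / 0.037 = 23229.73 years; at 3 years per lamina that is 23229.73 / 3 ≈ 7743 laminae.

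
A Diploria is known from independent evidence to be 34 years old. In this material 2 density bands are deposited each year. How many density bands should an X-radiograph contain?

68 density bands

34 years at 2 density bands per year gives 34 × 2 = 68 density bands.
So 68 density bands should be present.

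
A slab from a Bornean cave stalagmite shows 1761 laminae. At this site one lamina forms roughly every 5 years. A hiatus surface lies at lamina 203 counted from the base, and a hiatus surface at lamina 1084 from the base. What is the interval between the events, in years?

4405 years

1084 − 203 = 881 laminae lie between the two events.
At 5 years per lamina, 881 × 5 = 4405 years.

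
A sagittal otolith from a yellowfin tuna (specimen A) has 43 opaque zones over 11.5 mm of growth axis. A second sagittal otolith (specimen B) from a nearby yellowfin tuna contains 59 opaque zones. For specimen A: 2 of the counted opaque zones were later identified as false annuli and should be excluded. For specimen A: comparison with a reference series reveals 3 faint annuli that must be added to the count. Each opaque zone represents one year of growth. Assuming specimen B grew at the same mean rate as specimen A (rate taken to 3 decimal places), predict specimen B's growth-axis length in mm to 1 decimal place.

15.4 mm

Specimen A: correcting the raw count gives 43 − 2 + 3 = 44 true opaque zones.
A: Mean rate = 11.5 mm / 44 years ≈ 0.261 mm per year.
For B, 0.261 mm/year × 59 years = 15.4 mm.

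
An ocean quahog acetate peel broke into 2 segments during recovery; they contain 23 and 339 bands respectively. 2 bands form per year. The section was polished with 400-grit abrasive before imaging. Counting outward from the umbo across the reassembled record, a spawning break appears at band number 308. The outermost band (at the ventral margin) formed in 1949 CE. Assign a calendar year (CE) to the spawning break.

Total bands = 23 + 339 = 362.
362 − 308 = 54 bands lie beyond the spawning break toward the ventral margin.
Dividing by 2 bands per year: 54 / 2 = 27 years.
The band at the ventral margin is 1949 CE, so the spawning break dates to 1949 − 27 = 1922 CE.

1922 CE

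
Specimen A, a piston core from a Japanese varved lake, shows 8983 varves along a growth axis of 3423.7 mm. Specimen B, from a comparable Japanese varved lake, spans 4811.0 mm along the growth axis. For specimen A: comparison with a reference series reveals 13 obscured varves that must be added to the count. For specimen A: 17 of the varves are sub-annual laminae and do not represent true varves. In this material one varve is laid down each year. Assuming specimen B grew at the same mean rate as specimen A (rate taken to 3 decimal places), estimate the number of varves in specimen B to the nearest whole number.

12627 varves

Specimen A: after corrections the count is 8983 − 17 + 13 = 8979 varves.
A: 3423.7 mm over 8979 years gives 3423.7 / 8979 ≈ 0.381 mm/year.
B spans 4811.0 / 0.381 = 12627.30 years ≈ 12627 varves.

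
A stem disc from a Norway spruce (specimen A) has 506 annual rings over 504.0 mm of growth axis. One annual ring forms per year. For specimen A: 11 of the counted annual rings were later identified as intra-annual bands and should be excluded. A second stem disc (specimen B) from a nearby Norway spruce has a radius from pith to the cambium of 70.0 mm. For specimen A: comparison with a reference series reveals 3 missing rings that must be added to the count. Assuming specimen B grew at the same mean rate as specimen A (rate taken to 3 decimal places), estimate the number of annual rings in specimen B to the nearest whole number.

Specimen A: true annual ring count = 506 − 11 + 3 = 498.
A: Mean rate = 504.0 mm / 498 years ≈ 1.012 mm/year.
For B, 70.0 / 1.012 = 69.17 years ≈ 69 annual rings.

69 annual rings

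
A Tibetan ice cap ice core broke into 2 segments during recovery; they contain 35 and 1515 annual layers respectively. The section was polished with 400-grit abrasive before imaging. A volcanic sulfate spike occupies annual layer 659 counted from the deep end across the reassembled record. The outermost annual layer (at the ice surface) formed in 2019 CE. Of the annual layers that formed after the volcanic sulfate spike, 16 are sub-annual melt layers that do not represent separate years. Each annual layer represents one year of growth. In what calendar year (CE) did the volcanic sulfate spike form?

1144 CE

Total annual layers = 35 + 1515 = 1550.
1550 − 659 = 891 annual layers lie beyond the volcanic sulfate spike toward the ice surface.
891 − 16 false = 875 true annual layers after the volcanic sulfate spike.
The annual layer at the ice surface is 2019 CE, so the volcanic sulfate spike dates to 2019 − 875 = 1144 CE.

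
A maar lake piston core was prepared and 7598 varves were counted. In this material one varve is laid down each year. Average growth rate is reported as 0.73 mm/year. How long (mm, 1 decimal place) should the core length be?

The record spans 7598 years at 0.73 mm per year.
Predicted length = 0.73 mm/year × 7598 years = 5546.5 mm.

5546.5 mm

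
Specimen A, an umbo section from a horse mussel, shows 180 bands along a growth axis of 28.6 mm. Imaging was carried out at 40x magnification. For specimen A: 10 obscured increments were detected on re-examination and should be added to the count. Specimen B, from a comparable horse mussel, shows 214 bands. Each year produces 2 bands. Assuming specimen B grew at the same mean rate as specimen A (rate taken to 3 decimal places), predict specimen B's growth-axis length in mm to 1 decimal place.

Specimen A: true band count = 180 + 10 = 190.
Specimen A: with 2 bands per year, 190 / 2 = 95 years.
A: 28.6 mm over 95 years gives 28.6 / 95 ≈ 0.301 mm per year.
Specimen B: with 2 bands per year, 214 / 2 = 107 years. Length of B = 0.301 × 107 = 32.2 mm.

32.2 mm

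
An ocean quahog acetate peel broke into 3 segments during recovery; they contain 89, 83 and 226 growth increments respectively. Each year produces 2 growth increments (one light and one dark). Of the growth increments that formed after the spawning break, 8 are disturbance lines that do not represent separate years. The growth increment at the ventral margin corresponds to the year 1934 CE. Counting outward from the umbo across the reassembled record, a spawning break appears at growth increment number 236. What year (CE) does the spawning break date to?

1857 CE

Total growth increments = 89 + 83 + 226 = 398.
398 − 236 = 162 growth increments lie beyond the spawning break toward the ventral margin.
Excluding 8 false growth increments: 162 − 8 = 154.
With 2 growth increments per year, 154 / 2 = 77 years.
Counting back 77 years from 1934 CE places the spawning break in 1934 − 77 = 1857 CE.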